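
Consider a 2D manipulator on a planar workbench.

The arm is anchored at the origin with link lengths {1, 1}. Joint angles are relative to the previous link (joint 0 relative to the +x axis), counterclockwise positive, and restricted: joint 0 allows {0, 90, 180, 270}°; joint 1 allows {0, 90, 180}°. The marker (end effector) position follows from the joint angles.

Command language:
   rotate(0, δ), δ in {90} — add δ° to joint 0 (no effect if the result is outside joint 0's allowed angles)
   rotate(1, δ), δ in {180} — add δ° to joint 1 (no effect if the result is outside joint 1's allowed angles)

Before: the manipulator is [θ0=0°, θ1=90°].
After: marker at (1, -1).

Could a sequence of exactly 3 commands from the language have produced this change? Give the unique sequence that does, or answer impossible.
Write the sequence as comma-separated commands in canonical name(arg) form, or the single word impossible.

t0: [θ0=0°, θ1=90°]
t=1 rotate(0, 90) ⇒ [θ0=90°, θ1=90°]
t=2 rotate(0, 90) ⇒ [θ0=180°, θ1=90°]
t=3 rotate(0, 90) ⇒ [θ0=270°, θ1=90°]
no other 3-command option fits: unique.

rotate(0, 90), rotate(0, 90), rotate(0, 90)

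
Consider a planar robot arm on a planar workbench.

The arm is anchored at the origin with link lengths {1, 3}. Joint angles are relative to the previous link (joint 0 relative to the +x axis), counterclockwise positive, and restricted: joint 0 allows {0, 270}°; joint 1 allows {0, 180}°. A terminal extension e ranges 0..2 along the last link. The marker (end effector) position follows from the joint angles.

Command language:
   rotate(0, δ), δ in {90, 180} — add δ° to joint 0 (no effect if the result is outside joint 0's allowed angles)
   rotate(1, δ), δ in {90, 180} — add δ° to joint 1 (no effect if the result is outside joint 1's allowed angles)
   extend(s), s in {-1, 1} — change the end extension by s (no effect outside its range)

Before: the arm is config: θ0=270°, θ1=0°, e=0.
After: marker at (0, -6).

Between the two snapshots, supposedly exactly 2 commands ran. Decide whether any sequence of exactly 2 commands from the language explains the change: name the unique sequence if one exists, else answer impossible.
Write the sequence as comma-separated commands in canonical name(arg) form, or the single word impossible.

extend(1), extend(1)

start: config: θ0=270°, θ1=0°, e=0
[1] after extend(1): config: θ0=270°, θ1=0°, e=1
[2] after extend(1): config: θ0=270°, θ1=0°, e=2
uniquely the one of 36 2-step routes that fits.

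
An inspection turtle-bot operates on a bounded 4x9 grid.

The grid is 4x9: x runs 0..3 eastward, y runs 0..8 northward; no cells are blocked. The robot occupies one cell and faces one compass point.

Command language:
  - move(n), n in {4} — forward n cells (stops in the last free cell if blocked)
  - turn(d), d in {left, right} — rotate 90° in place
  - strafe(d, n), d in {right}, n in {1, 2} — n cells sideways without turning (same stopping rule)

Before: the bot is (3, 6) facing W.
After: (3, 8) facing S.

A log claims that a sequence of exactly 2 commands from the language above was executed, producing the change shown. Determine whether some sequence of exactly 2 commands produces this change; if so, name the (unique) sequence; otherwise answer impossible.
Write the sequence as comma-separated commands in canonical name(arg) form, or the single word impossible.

key: position moved to (3,8) AND the heading swung to S — translation plus rotation needed
from: (3, 6) facing W
[1] after strafe(right, 2): (3, 8) facing W
[2] after turn(left): (3, 8) facing S
no rival 2-sequence matches.

strafe(right, 2), turn(left)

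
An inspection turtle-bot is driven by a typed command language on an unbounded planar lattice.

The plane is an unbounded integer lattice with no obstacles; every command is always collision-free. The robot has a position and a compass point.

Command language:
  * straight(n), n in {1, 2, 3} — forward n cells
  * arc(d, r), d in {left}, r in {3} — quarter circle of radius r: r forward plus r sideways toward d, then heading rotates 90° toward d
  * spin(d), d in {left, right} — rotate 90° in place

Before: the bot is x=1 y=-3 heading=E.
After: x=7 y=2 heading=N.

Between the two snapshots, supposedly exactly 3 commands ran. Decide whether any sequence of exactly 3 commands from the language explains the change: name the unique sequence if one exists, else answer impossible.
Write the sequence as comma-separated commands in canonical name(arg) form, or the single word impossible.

straight(3), arc(left, 3), straight(2)

key: position moved to (7,2) AND the heading swung to N — translation plus rotation needed
t0: x=1 y=-3 heading=E
1. straight(3) → x=4 y=-3 heading=E
2. arc(left, 3) → x=7 y=0 heading=N
3. straight(2) → x=7 y=2 heading=N
uniquely the one of 216 3-step routes that fits.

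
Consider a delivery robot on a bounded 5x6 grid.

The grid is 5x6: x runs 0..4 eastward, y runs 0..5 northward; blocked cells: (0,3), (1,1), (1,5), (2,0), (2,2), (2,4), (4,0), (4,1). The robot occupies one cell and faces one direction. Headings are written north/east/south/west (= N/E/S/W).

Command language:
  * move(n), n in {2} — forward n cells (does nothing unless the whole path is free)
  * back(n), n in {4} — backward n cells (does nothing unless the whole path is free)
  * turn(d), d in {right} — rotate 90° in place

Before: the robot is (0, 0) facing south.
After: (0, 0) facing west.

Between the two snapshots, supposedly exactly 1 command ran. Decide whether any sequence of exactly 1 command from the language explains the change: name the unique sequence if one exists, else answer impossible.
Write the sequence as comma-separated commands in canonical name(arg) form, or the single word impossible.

key: (0,0) unchanged — the single command moves nothing
from: (0, 0) facing south
t=1 turn(right) ⇒ (0, 0) facing west
all 3 alternatives checked — unique.

turn(right)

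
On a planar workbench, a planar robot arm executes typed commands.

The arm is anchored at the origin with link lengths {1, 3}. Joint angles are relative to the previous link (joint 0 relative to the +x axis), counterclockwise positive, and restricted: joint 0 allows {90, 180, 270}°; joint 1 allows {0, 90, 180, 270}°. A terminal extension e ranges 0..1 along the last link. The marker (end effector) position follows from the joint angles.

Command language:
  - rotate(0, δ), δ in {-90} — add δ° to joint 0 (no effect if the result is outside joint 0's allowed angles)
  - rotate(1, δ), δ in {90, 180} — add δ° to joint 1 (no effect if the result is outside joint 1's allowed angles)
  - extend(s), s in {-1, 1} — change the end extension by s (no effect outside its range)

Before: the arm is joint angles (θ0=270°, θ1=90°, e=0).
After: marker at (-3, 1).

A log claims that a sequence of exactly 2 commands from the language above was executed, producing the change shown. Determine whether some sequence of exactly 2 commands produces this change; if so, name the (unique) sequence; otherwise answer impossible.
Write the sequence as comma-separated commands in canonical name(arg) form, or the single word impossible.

rotate(0, -90), rotate(0, -90)

from: joint angles (θ0=270°, θ1=90°, e=0)
1. rotate(0, -90) → joint angles (θ0=180°, θ1=90°, e=0)
2. rotate(0, -90) → joint angles (θ0=90°, θ1=90°, e=0)
no other 2-command option fits: unique.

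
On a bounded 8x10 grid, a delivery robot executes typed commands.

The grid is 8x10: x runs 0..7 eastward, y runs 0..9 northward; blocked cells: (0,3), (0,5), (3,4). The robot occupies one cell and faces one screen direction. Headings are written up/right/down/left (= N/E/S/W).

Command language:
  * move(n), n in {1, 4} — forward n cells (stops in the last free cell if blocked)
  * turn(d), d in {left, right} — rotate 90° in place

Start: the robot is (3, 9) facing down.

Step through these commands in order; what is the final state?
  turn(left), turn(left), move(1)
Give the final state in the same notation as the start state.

from: (3, 9) facing down
t=1 turn(left) ⇒ (3, 9) facing right
t=2 turn(left) ⇒ (3, 9) facing up
t=3 move(1) ⇒ (3, 9) facing up

(3, 9) facing up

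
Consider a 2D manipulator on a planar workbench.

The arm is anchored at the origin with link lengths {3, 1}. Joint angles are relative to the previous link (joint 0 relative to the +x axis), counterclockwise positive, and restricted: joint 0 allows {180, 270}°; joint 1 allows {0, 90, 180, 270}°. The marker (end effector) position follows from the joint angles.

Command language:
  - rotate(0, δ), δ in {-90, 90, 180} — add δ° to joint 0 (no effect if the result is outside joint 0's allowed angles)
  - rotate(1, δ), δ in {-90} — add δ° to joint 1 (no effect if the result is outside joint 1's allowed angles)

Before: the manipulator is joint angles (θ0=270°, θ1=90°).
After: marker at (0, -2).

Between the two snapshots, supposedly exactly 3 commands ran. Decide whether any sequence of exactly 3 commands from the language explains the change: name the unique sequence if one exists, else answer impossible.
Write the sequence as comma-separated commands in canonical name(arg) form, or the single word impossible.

rotate(1, -90), rotate(1, -90), rotate(1, -90)

initial: joint angles (θ0=270°, θ1=90°)
t=1 rotate(1, -90) ⇒ joint angles (θ0=270°, θ1=0°)
t=2 rotate(1, -90) ⇒ joint angles (θ0=270°, θ1=270°)
t=3 rotate(1, -90) ⇒ joint angles (θ0=270°, θ1=180°)
all 64 alternatives checked — unique.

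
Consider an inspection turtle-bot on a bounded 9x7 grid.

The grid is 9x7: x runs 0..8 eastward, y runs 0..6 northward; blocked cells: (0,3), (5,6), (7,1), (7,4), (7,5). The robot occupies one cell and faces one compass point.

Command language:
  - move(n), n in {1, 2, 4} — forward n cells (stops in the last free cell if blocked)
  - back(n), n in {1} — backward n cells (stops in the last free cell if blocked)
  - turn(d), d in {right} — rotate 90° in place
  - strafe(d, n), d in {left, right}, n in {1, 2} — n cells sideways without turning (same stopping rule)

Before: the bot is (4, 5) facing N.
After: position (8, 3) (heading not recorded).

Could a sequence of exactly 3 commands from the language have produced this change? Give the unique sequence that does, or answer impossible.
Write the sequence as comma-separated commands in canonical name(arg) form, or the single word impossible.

key: running move(4) before turn(right) would end elsewhere — order is forced
t0: (4, 5) facing N
1. turn(right) → (4, 5) facing E
2. strafe(right, 2) → (4, 3) facing E
3. move(4) → (8, 3) facing E
uniquely the one of 729 3-step routes that fits.

turn(right), strafe(right, 2), move(4)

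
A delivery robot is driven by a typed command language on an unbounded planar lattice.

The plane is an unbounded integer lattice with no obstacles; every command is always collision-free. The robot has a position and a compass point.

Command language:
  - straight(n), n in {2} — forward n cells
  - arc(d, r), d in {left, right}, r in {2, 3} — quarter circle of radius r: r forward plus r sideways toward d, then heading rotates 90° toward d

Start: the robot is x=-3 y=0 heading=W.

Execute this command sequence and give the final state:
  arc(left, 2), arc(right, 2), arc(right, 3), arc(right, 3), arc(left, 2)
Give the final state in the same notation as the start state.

x=-5 y=4 heading=N

from: x=-3 y=0 heading=W
1. arc(left, 2) → x=-5 y=-2 heading=S
2. arc(right, 2) → x=-7 y=-4 heading=W
3. arc(right, 3) → x=-10 y=-1 heading=N
4. arc(right, 3) → x=-7 y=2 heading=E
5. arc(left, 2) → x=-5 y=4 heading=N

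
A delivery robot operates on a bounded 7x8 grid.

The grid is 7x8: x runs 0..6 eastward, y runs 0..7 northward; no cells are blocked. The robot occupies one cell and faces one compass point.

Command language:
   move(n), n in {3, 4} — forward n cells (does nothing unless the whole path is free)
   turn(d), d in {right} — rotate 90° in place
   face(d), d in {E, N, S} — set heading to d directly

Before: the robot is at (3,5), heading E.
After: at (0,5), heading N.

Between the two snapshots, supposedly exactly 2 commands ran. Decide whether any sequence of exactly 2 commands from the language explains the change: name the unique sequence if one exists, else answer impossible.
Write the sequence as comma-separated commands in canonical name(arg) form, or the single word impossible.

every 2-command combo misses the target.

impossible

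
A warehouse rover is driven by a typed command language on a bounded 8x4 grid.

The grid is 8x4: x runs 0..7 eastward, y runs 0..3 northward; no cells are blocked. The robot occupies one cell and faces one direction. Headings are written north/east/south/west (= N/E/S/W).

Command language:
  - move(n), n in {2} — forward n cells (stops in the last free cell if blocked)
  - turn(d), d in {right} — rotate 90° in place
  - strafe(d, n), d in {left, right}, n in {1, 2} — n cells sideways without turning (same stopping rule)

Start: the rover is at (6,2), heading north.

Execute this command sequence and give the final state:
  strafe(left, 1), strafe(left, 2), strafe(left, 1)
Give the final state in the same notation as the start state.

at (2,2), heading north

from: at (6,2), heading north
1. strafe(left, 1) → at (5,2), heading north
2. strafe(left, 2) → at (3,2), heading north
3. strafe(left, 1) → at (2,2), heading north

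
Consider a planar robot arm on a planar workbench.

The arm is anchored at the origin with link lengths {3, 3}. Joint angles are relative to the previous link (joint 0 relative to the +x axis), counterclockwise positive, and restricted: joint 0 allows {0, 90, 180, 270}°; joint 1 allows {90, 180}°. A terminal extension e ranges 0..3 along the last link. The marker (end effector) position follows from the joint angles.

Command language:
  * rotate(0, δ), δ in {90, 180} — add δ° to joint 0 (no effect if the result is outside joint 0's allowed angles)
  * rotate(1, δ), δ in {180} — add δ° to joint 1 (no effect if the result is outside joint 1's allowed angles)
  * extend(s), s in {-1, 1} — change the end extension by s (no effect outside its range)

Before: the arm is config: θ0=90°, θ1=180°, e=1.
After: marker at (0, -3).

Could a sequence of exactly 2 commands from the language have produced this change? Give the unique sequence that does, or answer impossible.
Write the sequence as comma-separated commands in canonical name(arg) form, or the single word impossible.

from: config: θ0=90°, θ1=180°, e=1
1. extend(1) → config: θ0=90°, θ1=180°, e=2
2. extend(1) → config: θ0=90°, θ1=180°, e=3
all 25 alternatives checked — unique.

extend(1), extend(1)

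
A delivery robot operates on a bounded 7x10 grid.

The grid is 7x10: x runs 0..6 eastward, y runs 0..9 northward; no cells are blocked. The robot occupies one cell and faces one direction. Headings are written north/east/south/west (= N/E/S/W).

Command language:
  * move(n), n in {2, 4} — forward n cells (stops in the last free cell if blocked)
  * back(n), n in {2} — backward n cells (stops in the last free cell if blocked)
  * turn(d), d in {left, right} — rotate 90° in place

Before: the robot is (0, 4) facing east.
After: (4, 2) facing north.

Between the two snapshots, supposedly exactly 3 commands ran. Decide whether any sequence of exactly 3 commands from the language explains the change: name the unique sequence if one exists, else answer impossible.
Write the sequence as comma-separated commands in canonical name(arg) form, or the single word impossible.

move(4), turn(left), back(2)

key: cell and facing (now N) both changed — the 3 commands mix motion and turning
from: (0, 4) facing east
[1] after move(4): (4, 4) facing east
[2] after turn(left): (4, 4) facing north
[3] after back(2): (4, 2) facing north
no rival 3-sequence matches.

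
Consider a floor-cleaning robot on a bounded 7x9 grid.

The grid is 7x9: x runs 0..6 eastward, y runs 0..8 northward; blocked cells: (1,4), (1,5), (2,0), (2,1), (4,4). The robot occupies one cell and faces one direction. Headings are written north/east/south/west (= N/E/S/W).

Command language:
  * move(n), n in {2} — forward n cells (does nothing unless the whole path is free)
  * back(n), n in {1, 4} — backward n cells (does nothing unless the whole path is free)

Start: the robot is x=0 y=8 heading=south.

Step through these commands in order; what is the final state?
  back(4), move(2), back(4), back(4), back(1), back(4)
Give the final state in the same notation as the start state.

x=0 y=7 heading=south

begin: x=0 y=8 heading=south
1. back(4) → x=0 y=8 heading=south
2. move(2) → x=0 y=6 heading=south
3. back(4) → x=0 y=6 heading=south
4. back(4) → x=0 y=6 heading=south
5. back(1) → x=0 y=7 heading=south
6. back(4) → x=0 y=7 heading=south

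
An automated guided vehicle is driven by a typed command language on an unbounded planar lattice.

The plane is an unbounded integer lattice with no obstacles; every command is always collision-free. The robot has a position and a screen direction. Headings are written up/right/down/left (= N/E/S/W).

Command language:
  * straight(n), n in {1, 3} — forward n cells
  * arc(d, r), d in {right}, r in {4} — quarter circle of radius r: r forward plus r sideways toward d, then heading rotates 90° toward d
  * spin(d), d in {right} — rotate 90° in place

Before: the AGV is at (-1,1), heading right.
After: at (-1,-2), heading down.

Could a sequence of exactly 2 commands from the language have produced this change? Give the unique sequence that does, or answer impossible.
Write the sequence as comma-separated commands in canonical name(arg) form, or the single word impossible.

key: position moved to (-1,-2) AND the heading swung to S — translation plus rotation needed
begin: at (-1,1), heading right
step 1 (spin(right)): at (-1,1), heading down
step 2 (straight(3)): at (-1,-2), heading down
uniquely the one of 16 2-step routes that fits.

spin(right), straight(3)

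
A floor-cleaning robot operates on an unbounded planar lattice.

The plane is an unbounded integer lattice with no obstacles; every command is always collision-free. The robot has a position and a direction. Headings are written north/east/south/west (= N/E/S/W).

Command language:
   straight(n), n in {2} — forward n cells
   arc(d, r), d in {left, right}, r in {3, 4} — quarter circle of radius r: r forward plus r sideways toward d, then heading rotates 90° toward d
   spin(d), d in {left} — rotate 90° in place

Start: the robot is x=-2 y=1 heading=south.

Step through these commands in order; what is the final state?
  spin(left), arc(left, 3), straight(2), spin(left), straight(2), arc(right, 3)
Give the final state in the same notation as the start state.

x=-4 y=9 heading=north

initial: x=-2 y=1 heading=south
1. spin(left) → x=-2 y=1 heading=east
2. arc(left, 3) → x=1 y=4 heading=north
3. straight(2) → x=1 y=6 heading=north
4. spin(left) → x=1 y=6 heading=west
5. straight(2) → x=-1 y=6 heading=west
6. arc(right, 3) → x=-4 y=9 heading=north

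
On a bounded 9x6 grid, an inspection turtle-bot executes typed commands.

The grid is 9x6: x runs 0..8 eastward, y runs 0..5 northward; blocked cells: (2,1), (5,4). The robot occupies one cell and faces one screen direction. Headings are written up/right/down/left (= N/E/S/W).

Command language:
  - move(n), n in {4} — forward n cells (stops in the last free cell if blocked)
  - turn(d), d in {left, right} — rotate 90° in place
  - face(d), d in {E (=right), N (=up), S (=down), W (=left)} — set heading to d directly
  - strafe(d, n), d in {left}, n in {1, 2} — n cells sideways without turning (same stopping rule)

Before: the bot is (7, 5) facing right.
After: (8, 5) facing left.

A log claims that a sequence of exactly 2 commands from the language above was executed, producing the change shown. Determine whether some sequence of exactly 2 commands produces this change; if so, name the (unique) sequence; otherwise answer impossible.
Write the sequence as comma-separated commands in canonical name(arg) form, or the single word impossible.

move(4), face(W)

key: cell and facing (now W) both changed — the 2 commands mix motion and turning
start: (7, 5) facing right
step 1 (move(4)): (8, 5) facing right
step 2 (face(W)): (8, 5) facing left
no other 2-command option fits: unique.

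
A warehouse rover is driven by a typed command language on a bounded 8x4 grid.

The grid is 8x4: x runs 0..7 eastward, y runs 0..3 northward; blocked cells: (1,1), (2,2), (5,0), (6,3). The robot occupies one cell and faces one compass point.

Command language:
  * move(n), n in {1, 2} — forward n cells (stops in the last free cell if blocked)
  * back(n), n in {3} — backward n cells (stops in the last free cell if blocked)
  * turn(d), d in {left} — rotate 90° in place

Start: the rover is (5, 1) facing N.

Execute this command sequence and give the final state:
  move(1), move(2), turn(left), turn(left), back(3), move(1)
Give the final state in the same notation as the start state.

(5, 2) facing S

start: (5, 1) facing N
t=1 move(1) ⇒ (5, 2) facing N
t=2 move(2) ⇒ (5, 3) facing N
t=3 turn(left) ⇒ (5, 3) facing W
t=4 turn(left) ⇒ (5, 3) facing S
t=5 back(3) ⇒ (5, 3) facing S
t=6 move(1) ⇒ (5, 2) facing S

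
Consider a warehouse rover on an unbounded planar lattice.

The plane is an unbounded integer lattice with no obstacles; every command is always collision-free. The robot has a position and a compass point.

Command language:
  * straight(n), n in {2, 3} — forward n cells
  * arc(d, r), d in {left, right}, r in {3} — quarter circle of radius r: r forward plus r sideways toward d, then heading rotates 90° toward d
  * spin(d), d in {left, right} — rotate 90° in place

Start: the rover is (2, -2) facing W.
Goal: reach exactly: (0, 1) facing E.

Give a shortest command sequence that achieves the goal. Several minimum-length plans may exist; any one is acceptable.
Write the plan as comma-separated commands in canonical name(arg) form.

straight(3), straight(2), spin(right), arc(right, 3)

initial: (2, -2) facing W
1. straight(3) → (-1, -2) facing W
2. straight(2) → (-3, -2) facing W
3. spin(right) → (-3, -2) facing N
4. arc(right, 3) → (0, 1) facing E
nothing shorter than 4 reaches the goal.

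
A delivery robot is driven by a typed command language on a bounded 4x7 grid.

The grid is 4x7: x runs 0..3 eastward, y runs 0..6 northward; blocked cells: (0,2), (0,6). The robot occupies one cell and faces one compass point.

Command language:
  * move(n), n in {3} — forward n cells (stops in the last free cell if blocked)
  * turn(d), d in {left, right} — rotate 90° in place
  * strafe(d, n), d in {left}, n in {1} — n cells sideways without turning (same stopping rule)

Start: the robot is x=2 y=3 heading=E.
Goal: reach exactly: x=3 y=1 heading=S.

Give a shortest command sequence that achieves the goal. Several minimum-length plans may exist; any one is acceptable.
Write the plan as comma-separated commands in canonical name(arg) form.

start: x=2 y=3 heading=E
1. move(3) → x=3 y=3 heading=E
2. strafe(left, 1) → x=3 y=4 heading=E
3. turn(right) → x=3 y=4 heading=S
4. move(3) → x=3 y=1 heading=S
no 3-step plan works, so 4 is optimal.

move(3), strafe(left, 1), turn(right), move(3)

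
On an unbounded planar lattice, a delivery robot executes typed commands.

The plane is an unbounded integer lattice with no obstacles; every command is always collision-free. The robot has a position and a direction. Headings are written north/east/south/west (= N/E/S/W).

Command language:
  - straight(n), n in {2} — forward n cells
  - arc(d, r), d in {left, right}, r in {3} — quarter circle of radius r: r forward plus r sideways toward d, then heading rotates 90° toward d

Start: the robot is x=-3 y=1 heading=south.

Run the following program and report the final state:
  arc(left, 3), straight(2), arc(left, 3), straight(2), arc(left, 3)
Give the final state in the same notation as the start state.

x=2 y=6 heading=west

begin: x=-3 y=1 heading=south
t=1 arc(left, 3) ⇒ x=0 y=-2 heading=east
t=2 straight(2) ⇒ x=2 y=-2 heading=east
t=3 arc(left, 3) ⇒ x=5 y=1 heading=north
t=4 straight(2) ⇒ x=5 y=3 heading=north
t=5 arc(left, 3) ⇒ x=2 y=6 heading=west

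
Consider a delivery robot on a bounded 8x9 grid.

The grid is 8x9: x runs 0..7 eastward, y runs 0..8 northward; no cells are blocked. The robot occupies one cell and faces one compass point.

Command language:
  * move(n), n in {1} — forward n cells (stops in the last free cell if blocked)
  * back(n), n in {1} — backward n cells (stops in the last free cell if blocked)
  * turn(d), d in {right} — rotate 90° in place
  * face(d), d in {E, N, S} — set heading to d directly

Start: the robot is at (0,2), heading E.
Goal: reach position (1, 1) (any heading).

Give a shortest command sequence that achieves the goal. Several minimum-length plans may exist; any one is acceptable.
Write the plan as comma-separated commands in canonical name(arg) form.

begin: at (0,2), heading E
[1] after move(1): at (1,2), heading E
[2] after face(S): at (1,2), heading S
[3] after move(1): at (1,1), heading S
no 2-step plan works, so 3 is optimal.

move(1), face(S), move(1)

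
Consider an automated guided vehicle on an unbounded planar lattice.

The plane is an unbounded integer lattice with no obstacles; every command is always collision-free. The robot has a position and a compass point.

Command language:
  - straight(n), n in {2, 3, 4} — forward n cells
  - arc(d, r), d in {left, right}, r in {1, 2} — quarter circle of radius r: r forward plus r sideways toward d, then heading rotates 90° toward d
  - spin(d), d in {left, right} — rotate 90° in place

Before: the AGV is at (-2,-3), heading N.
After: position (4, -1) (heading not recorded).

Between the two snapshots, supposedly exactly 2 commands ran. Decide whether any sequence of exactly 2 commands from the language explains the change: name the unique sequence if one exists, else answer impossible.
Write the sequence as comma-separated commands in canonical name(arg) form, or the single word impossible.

arc(right, 2), straight(4)

key: running straight(4) before arc(right, 2) would end elsewhere — order is forced
begin: at (-2,-3), heading N
[1] after arc(right, 2): at (0,-1), heading E
[2] after straight(4): at (4,-1), heading E
all 81 alternatives checked — unique.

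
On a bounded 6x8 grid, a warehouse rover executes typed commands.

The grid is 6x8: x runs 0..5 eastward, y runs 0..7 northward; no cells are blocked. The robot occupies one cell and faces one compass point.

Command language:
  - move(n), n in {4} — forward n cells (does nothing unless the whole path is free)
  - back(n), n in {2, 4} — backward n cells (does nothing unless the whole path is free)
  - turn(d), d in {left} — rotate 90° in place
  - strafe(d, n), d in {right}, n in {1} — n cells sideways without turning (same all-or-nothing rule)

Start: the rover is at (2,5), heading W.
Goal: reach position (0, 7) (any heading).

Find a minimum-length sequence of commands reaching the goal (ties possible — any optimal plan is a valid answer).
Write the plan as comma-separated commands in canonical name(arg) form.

t0: at (2,5), heading W
[1] after strafe(right, 1): at (2,6), heading W
[2] after strafe(right, 1): at (2,7), heading W
[3] after back(2): at (4,7), heading W
[4] after move(4): at (0,7), heading W
minimal: 4 command(s), checked below 4.

strafe(right, 1), strafe(right, 1), back(2), move(4)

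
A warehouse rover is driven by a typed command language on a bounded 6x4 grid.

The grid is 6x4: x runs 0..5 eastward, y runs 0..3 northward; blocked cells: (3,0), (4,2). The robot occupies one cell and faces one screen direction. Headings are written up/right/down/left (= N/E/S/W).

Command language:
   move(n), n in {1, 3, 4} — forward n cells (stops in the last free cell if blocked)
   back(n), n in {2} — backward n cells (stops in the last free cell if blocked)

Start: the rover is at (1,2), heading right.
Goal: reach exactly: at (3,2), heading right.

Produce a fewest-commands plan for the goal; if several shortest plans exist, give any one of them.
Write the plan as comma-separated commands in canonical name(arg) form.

begin: at (1,2), heading right
t=1 move(4) ⇒ at (3,2), heading right
minimal: 1 command(s), checked below 1.

move(4)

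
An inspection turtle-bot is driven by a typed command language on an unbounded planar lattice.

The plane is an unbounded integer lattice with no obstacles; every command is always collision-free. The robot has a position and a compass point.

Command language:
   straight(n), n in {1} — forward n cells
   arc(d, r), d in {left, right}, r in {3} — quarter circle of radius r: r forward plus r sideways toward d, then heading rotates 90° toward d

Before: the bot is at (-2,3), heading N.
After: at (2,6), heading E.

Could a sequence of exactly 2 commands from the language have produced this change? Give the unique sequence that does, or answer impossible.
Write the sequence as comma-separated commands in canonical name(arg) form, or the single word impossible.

key: running straight(1) before arc(right, 3) would end elsewhere — order is forced
from: at (-2,3), heading N
1. arc(right, 3) → at (1,6), heading E
2. straight(1) → at (2,6), heading E
no rival 2-sequence matches.

arc(right, 3), straight(1)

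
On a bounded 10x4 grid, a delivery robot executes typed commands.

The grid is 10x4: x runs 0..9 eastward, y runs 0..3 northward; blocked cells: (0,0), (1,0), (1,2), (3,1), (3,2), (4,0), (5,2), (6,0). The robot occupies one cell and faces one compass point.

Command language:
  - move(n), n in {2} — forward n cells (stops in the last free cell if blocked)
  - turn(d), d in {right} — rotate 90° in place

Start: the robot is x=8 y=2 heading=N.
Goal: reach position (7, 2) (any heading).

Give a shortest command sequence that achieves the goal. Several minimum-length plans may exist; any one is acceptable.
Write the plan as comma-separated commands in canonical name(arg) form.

turn(right), move(2), turn(right), turn(right), move(2)

t0: x=8 y=2 heading=N
step 1 (turn(right)): x=8 y=2 heading=E
step 2 (move(2)): x=9 y=2 heading=E
step 3 (turn(right)): x=9 y=2 heading=S
step 4 (turn(right)): x=9 y=2 heading=W
step 5 (move(2)): x=7 y=2 heading=W
shorter routes all fall short; 5 is best.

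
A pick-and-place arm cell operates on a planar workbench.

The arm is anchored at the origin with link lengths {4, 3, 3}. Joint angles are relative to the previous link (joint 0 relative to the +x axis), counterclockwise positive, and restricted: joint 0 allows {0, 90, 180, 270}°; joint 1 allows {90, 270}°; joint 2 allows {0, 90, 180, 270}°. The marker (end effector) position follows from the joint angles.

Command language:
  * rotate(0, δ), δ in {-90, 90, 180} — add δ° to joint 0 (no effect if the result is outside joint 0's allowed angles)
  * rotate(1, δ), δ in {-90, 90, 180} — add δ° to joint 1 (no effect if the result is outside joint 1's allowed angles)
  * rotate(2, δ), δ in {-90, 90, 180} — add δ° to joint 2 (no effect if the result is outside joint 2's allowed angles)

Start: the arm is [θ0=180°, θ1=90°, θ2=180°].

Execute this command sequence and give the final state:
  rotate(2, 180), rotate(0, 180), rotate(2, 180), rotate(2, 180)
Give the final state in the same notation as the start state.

initial: [θ0=180°, θ1=90°, θ2=180°]
[1] after rotate(2, 180): [θ0=180°, θ1=90°, θ2=0°]
[2] after rotate(0, 180): [θ0=0°, θ1=90°, θ2=0°]
[3] after rotate(2, 180): [θ0=0°, θ1=90°, θ2=180°]
[4] after rotate(2, 180): [θ0=0°, θ1=90°, θ2=0°]

[θ0=0°, θ1=90°, θ2=0°]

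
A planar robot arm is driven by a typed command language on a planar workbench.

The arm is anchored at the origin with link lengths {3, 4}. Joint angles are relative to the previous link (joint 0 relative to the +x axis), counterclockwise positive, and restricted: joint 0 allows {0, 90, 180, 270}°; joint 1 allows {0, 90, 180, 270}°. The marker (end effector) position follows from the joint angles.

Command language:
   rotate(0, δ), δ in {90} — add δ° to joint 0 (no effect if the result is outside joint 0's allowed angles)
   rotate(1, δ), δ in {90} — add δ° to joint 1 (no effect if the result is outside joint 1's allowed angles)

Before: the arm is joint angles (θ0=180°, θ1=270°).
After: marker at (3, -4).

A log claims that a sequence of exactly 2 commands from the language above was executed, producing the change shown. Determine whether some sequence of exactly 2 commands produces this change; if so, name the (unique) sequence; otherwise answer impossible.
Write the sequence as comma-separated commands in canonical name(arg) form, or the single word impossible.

rotate(0, 90), rotate(0, 90)

start: joint angles (θ0=180°, θ1=270°)
step 1 (rotate(0, 90)): joint angles (θ0=270°, θ1=270°)
step 2 (rotate(0, 90)): joint angles (θ0=0°, θ1=270°)
no other 2-command option fits: unique.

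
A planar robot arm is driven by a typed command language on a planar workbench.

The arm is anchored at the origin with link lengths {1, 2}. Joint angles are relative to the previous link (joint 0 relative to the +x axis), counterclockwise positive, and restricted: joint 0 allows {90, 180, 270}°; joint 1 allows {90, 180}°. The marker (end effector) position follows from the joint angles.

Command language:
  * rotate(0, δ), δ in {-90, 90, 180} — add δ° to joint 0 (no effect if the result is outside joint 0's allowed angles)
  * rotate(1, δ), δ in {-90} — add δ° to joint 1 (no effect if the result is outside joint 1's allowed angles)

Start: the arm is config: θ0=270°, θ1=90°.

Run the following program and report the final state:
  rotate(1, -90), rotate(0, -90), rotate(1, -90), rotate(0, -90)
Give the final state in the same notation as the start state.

config: θ0=90°, θ1=90°

initial: config: θ0=270°, θ1=90°
step 1 (rotate(1, -90)): config: θ0=270°, θ1=90°
step 2 (rotate(0, -90)): config: θ0=180°, θ1=90°
step 3 (rotate(1, -90)): config: θ0=180°, θ1=90°
step 4 (rotate(0, -90)): config: θ0=90°, θ1=90°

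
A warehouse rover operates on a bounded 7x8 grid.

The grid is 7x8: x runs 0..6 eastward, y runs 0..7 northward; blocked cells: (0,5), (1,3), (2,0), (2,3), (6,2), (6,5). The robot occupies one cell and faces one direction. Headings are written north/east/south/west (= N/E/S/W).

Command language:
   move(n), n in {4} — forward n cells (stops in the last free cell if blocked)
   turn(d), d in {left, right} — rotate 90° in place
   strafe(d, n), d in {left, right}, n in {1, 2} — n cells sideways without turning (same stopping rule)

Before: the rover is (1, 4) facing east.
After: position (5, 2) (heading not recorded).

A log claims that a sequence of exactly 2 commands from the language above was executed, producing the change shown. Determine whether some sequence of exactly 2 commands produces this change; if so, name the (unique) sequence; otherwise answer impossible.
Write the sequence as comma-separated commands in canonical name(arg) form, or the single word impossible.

key: order matters: swapping move(4) and strafe(right, 2) lands elsewhere
start: (1, 4) facing east
step 1 (move(4)): (5, 4) facing east
step 2 (strafe(right, 2)): (5, 2) facing east
no other 2-command option fits: unique.

move(4), strafe(right, 2)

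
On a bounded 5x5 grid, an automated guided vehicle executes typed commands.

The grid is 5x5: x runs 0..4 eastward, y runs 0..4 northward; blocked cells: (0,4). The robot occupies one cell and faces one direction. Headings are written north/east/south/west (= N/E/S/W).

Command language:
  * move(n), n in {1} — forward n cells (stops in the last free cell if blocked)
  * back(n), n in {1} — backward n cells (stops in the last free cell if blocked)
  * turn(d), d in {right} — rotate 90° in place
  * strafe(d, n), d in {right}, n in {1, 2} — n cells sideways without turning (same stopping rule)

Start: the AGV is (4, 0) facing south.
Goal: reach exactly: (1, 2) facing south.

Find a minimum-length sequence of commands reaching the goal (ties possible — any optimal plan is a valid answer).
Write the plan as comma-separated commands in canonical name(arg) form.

initial: (4, 0) facing south
[1] after strafe(right, 1): (3, 0) facing south
[2] after back(1): (3, 1) facing south
[3] after back(1): (3, 2) facing south
[4] after strafe(right, 2): (1, 2) facing south
nothing shorter than 4 reaches the goal.

strafe(right, 1), back(1), back(1), strafe(right, 2)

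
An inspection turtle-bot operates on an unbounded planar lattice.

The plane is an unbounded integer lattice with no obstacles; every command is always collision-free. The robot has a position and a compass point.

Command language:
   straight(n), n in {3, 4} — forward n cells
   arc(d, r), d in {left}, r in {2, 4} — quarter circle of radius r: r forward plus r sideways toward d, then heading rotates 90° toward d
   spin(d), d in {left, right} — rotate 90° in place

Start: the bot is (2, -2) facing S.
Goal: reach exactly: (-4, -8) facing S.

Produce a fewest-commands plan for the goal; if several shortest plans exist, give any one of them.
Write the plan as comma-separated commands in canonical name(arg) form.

t0: (2, -2) facing S
1. spin(right) → (2, -2) facing W
2. arc(left, 2) → (0, -4) facing S
3. spin(right) → (0, -4) facing W
4. arc(left, 4) → (-4, -8) facing S
shorter routes all fall short; 4 is best.

spin(right), arc(left, 2), spin(right), arc(left, 4)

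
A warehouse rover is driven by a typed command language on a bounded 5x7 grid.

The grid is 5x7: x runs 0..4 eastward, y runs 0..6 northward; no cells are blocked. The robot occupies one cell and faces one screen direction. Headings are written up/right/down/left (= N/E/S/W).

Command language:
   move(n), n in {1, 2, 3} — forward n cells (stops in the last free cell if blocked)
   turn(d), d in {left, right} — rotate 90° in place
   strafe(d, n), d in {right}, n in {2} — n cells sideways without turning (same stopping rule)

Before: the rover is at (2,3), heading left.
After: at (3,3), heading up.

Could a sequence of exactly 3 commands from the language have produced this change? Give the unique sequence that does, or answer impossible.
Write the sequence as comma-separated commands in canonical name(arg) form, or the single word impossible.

move(1), turn(right), strafe(right, 2)

key: position moved to (3,3) AND the heading swung to N — translation plus rotation needed
begin: at (2,3), heading left
1. move(1) → at (1,3), heading left
2. turn(right) → at (1,3), heading up
3. strafe(right, 2) → at (3,3), heading up
no rival 3-sequence matches.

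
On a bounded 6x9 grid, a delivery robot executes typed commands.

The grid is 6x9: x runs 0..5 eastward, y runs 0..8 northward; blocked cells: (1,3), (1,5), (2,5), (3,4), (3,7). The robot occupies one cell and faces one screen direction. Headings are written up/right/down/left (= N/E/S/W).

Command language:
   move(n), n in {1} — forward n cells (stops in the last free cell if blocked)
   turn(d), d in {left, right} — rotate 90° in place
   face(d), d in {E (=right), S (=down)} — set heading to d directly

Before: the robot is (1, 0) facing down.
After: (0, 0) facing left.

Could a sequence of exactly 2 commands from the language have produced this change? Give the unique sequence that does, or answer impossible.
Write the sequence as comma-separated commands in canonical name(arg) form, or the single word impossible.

turn(right), move(1)

key: cell and facing (now W) both changed — the 2 commands mix motion and turning
initial: (1, 0) facing down
t=1 turn(right) ⇒ (1, 0) facing left
t=2 move(1) ⇒ (0, 0) facing left
no rival 2-sequence matches.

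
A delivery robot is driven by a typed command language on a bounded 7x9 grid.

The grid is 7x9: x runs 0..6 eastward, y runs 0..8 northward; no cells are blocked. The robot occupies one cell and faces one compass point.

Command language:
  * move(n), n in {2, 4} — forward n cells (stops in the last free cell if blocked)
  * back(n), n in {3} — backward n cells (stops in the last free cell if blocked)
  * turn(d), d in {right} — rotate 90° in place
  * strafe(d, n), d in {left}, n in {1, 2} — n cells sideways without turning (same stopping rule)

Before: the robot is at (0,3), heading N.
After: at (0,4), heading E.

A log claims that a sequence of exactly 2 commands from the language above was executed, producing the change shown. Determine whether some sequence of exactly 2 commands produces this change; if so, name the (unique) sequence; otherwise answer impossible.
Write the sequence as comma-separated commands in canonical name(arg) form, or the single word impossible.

turn(right), strafe(left, 1)

key: cell and facing (now E) both changed — the 2 commands mix motion and turning
initial: at (0,3), heading N
step 1 (turn(right)): at (0,3), heading E
step 2 (strafe(left, 1)): at (0,4), heading E
no rival 2-sequence matches.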